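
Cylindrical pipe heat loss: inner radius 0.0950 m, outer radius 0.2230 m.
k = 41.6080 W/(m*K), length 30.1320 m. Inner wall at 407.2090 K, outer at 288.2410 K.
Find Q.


dT = 118.9680 K
ln(ro/ri) = 0.8533
Q = 2*pi*41.6080*30.1320*118.9680 / 0.8533 = 1098286.6099 W

1098286.6099 W


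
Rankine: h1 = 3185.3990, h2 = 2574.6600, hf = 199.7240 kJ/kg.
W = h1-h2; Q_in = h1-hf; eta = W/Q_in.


W = 610.7390 kJ/kg
Q_in = 2985.6750 kJ/kg
eta = 0.2046 = 20.4556%

eta = 20.4556%


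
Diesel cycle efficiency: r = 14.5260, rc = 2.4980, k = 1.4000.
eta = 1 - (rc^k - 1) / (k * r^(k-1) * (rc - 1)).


r^(k-1) = 2.9165
rc^k = 3.6027
eta = 0.5745 = 57.4472%

57.4472%


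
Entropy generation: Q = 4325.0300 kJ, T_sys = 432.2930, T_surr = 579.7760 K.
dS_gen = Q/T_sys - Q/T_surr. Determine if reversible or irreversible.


dS_sys = 4325.0300/432.2930 = 10.0049 kJ/K
dS_surr = -4325.0300/579.7760 = -7.4598 kJ/K
dS_gen = 10.0049 - 7.4598 = 2.5450 kJ/K (irreversible)

dS_gen = 2.5450 kJ/K, irreversible


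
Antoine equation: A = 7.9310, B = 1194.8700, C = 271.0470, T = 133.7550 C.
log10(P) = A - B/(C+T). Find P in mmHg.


C+T = 404.8020
B/(C+T) = 2.9517
log10(P) = 7.9310 - 2.9517 = 4.9793
P = 10^4.9793 = 95336.8133 mmHg

95336.8133 mmHg


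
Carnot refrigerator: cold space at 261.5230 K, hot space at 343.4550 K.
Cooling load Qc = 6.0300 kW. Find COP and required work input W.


COP = 261.5230 / 81.9320 = 3.1920
W = 6.0300 / 3.1920 = 1.8891 kW

COP = 3.1920, W = 1.8891 kW


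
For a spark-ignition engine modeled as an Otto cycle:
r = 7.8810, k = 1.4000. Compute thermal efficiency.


r^(k-1) = 2.2837
eta = 1 - 1/2.2837 = 0.5621 = 56.2108%

56.2108%


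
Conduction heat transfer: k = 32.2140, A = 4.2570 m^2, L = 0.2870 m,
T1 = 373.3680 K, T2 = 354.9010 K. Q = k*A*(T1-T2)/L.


dT = 18.4670 K
Q = 32.2140 * 4.2570 * 18.4670 / 0.2870 = 8823.9443 W

8823.9443 W


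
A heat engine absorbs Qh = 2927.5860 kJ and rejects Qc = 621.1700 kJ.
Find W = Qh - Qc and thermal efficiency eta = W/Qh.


W = 2927.5860 - 621.1700 = 2306.4160 kJ
eta = 2306.4160 / 2927.5860 = 0.7878 = 78.7822%

W = 2306.4160 kJ, eta = 78.7822%


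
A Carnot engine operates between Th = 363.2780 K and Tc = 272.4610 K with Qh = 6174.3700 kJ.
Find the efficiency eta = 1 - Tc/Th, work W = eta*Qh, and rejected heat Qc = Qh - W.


eta = 1 - 272.4610/363.2780 = 0.2500
W = 0.2500 * 6174.3700 = 1543.5500 kJ
Qc = 6174.3700 - 1543.5500 = 4630.8200 kJ

eta = 24.9993%, W = 1543.5500 kJ, Qc = 4630.8200 kJ


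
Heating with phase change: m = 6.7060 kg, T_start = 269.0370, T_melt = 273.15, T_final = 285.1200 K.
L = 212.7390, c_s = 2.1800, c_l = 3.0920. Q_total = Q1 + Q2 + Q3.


Q1 (sensible, solid) = 6.7060 * 2.1800 * 4.1130 = 60.1283 kJ
Q2 (latent) = 6.7060 * 212.7390 = 1426.6277 kJ
Q3 (sensible, liquid) = 6.7060 * 3.0920 * 11.9700 = 248.1974 kJ
Q_total = 1734.9534 kJ

1734.9534 kJ


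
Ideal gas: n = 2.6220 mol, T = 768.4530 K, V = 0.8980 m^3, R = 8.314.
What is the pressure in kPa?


P = nRT/V = 2.6220 * 8.314 * 768.4530 / 0.8980
= 16751.7436 / 0.8980 = 18654.5029 Pa = 18.6545 kPa

18.6545 kPa


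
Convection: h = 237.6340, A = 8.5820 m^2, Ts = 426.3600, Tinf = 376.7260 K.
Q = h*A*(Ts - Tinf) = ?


dT = 49.6340 K
Q = 237.6340 * 8.5820 * 49.6340 = 101222.3382 W

101222.3382 W


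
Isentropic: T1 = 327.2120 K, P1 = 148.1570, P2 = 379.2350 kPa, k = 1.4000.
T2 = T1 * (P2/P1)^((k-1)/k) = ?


(k-1)/k = 0.2857
(P2/P1)^exp = 1.3081
T2 = 327.2120 * 1.3081 = 428.0099 K

428.0099 K


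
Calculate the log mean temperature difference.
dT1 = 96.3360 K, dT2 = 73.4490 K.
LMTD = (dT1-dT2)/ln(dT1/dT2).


dT1/dT2 = 1.3116
ln(dT1/dT2) = 0.2713
LMTD = 22.8870 / 0.2713 = 84.3758 K

84.3758 K


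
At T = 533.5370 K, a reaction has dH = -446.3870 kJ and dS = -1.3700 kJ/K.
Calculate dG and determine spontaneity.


T*dS = 533.5370 * -1.3700 = -730.9457 kJ
dG = -446.3870 + 730.9457 = 284.5587 kJ (non-spontaneous)

dG = 284.5587 kJ, non-spontaneous


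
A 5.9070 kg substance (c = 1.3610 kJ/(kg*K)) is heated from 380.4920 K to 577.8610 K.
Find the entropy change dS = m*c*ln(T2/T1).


T2/T1 = 1.5187
ln(T2/T1) = 0.4179
dS = 5.9070 * 1.3610 * 0.4179 = 3.3594 kJ/K

3.3594 kJ/K


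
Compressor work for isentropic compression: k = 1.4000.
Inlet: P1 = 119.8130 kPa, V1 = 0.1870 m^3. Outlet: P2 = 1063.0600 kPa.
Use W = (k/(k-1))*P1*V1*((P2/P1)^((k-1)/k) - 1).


(k-1)/k = 0.2857
(P2/P1)^exp = 1.8658
W = 3.5000 * 119.8130 * 0.1870 * (1.8658 - 1) = 67.8965 kJ

67.8965 kJ


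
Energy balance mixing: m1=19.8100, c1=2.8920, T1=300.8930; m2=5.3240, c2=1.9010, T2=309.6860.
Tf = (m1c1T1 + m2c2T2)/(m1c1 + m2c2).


num = 20372.6249
den = 67.4114
Tf = 302.2132 K

302.2132 K


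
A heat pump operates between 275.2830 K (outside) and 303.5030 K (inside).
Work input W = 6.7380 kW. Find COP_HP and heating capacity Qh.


COP = 303.5030 / 28.2200 = 10.7549
Qh = 10.7549 * 6.7380 = 72.4664 kW

COP = 10.7549, Qh = 72.4664 kW


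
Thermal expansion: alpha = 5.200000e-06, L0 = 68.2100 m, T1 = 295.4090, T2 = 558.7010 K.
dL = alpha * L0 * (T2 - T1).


dT = 263.2920 K
dL = 5.200000e-06 * 68.2100 * 263.2920 = 0.093388 m
L_final = 68.303388 m

dL = 0.093388 m


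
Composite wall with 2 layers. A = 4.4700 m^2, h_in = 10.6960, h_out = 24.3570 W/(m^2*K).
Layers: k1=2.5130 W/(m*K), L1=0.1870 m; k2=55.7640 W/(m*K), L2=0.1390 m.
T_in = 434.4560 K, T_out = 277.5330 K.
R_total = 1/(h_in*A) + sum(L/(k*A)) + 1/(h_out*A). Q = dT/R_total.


R_conv_in = 1/(10.6960*4.4700) = 0.0209
R_1 = 0.1870/(2.5130*4.4700) = 0.0166
R_2 = 0.1390/(55.7640*4.4700) = 0.0006
R_conv_out = 1/(24.3570*4.4700) = 0.0092
R_total = 0.0473 K/W
Q = 156.9230 / 0.0473 = 3317.2415 W

R_total = 0.0473 K/W, Q = 3317.2415 W


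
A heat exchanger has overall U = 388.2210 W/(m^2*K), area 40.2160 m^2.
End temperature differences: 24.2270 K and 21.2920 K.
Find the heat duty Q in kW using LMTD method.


LMTD = 22.7279 K
Q = 388.2210 * 40.2160 * 22.7279 = 354844.1651 W = 354.8442 kW

354.8442 kW


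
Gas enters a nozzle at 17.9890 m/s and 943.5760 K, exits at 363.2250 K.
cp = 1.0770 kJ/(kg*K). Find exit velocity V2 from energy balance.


dT = 580.3510 K
2*cp*1000*dT = 1250076.0540
V1^2 = 323.6041
V2 = sqrt(1250399.6581) = 1118.2127 m/s

1118.2127 m/s


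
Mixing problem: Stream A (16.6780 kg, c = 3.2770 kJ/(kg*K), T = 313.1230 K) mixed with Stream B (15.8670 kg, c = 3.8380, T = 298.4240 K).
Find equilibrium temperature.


num = 35286.6530
den = 115.5514
Tf = 305.3764 K

305.3764 K


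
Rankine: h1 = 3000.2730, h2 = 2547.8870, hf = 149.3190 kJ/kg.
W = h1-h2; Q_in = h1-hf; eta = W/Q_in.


W = 452.3860 kJ/kg
Q_in = 2850.9540 kJ/kg
eta = 0.1587 = 15.8679%

eta = 15.8679%


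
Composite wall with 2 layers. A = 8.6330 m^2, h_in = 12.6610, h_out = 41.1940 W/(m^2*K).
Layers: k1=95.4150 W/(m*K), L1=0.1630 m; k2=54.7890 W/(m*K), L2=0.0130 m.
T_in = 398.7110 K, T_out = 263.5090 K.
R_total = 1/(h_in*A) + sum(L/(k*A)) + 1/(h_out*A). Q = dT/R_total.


R_conv_in = 1/(12.6610*8.6330) = 0.0091
R_1 = 0.1630/(95.4150*8.6330) = 0.0002
R_2 = 0.0130/(54.7890*8.6330) = 2.7485e-05
R_conv_out = 1/(41.1940*8.6330) = 0.0028
R_total = 0.0122 K/W
Q = 135.2020 / 0.0122 = 11094.6578 W

R_total = 0.0122 K/W, Q = 11094.6578 W


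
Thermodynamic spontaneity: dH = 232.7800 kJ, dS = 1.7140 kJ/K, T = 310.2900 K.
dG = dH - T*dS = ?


T*dS = 310.2900 * 1.7140 = 531.8371 kJ
dG = 232.7800 - 531.8371 = -299.0571 kJ (spontaneous)

dG = -299.0571 kJ, spontaneous


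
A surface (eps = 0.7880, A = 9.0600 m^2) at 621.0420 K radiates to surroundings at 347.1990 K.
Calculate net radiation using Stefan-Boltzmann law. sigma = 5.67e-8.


T^4 = 1.4876e+11
Tsurr^4 = 1.4532e+10
Q = 0.7880 * 5.67e-8 * 9.0600 * 1.3423e+11 = 54334.9550 W

54334.9550 W


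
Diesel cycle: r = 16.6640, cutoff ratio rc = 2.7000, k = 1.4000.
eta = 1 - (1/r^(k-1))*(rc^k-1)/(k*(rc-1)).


r^(k-1) = 3.0811
rc^k = 4.0171
eta = 0.5886 = 58.8569%

58.8569%


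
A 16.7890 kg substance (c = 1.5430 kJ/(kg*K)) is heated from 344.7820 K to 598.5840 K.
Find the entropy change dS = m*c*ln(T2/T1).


T2/T1 = 1.7361
ln(T2/T1) = 0.5517
dS = 16.7890 * 1.5430 * 0.5517 = 14.2908 kJ/K

14.2908 kJ/K


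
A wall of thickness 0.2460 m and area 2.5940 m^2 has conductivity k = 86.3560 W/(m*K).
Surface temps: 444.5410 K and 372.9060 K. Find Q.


dT = 71.6350 K
Q = 86.3560 * 2.5940 * 71.6350 / 0.2460 = 65230.7914 W

65230.7914 W


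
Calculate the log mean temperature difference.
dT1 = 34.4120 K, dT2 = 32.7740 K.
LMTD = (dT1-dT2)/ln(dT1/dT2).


dT1/dT2 = 1.0500
ln(dT1/dT2) = 0.0488
LMTD = 1.6380 / 0.0488 = 33.5863 K

33.5863 K


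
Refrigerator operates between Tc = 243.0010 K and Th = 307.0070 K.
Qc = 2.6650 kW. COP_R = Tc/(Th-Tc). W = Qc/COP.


COP = 243.0010 / 64.0060 = 3.7965
W = 2.6650 / 3.7965 = 0.7020 kW

COP = 3.7965, W = 0.7020 kW


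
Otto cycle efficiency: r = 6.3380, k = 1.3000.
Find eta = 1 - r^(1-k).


r^(k-1) = 1.7401
eta = 1 - 1/1.7401 = 0.4253 = 42.5336%

42.5336%


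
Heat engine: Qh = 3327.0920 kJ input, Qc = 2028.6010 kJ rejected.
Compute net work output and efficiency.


W = 3327.0920 - 2028.6010 = 1298.4910 kJ
eta = 1298.4910 / 3327.0920 = 0.3903 = 39.0278%

W = 1298.4910 kJ, eta = 39.0278%


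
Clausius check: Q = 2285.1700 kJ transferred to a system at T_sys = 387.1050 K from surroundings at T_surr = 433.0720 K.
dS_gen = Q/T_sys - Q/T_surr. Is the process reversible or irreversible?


dS_sys = 2285.1700/387.1050 = 5.9032 kJ/K
dS_surr = -2285.1700/433.0720 = -5.2767 kJ/K
dS_gen = 5.9032 - 5.2767 = 0.6266 kJ/K (irreversible)

dS_gen = 0.6266 kJ/K, irreversible


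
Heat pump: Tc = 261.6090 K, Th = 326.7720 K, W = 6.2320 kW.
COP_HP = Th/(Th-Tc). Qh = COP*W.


COP = 326.7720 / 65.1630 = 5.0147
Qh = 5.0147 * 6.2320 = 31.2515 kW

COP = 5.0147, Qh = 31.2515 kW


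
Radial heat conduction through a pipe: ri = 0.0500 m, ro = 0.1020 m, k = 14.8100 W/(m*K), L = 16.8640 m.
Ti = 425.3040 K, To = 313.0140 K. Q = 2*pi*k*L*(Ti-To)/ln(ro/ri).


dT = 112.2900 K
ln(ro/ri) = 0.7129
Q = 2*pi*14.8100*16.8640*112.2900 / 0.7129 = 247159.6923 W

247159.6923 W


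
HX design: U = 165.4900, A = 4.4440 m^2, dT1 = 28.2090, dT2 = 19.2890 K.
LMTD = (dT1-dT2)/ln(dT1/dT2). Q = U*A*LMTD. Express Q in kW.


LMTD = 23.4671 K
Q = 165.4900 * 4.4440 * 23.4671 = 17258.6107 W = 17.2586 kW

17.2586 kW


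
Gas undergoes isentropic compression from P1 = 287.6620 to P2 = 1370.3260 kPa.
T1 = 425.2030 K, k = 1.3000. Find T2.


(k-1)/k = 0.2308
(P2/P1)^exp = 1.4337
T2 = 425.2030 * 1.4337 = 609.5991 K

609.5991 K


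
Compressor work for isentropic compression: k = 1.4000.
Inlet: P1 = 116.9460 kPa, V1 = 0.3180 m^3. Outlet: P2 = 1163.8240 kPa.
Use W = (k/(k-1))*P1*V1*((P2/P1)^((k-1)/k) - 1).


(k-1)/k = 0.2857
(P2/P1)^exp = 1.9280
W = 3.5000 * 116.9460 * 0.3180 * (1.9280 - 1) = 120.7938 kJ

120.7938 kJ


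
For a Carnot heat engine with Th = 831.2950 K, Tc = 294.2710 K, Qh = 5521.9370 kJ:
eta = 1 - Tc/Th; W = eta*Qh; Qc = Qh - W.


eta = 1 - 294.2710/831.2950 = 0.6460
W = 0.6460 * 5521.9370 = 3567.2207 kJ
Qc = 5521.9370 - 3567.2207 = 1954.7163 kJ

eta = 64.6009%, W = 3567.2207 kJ, Qc = 1954.7163 kJ


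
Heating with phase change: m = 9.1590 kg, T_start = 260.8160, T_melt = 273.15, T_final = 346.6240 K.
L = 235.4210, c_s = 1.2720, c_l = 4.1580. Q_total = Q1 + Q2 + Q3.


Q1 (sensible, solid) = 9.1590 * 1.2720 * 12.3340 = 143.6942 kJ
Q2 (latent) = 9.1590 * 235.4210 = 2156.2209 kJ
Q3 (sensible, liquid) = 9.1590 * 4.1580 * 73.4740 = 2798.1193 kJ
Q_total = 5098.0344 kJ

5098.0344 kJ


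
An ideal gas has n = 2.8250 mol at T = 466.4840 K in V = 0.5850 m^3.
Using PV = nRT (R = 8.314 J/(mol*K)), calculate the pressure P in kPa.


P = nRT/V = 2.8250 * 8.314 * 466.4840 / 0.5850
= 10956.3330 / 0.5850 = 18728.7744 Pa = 18.7288 kPa

18.7288 kPa


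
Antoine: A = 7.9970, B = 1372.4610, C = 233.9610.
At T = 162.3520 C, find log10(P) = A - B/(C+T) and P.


C+T = 396.3130
B/(C+T) = 3.4631
log10(P) = 7.9970 - 3.4631 = 4.5339
P = 10^4.5339 = 34192.1666 mmHg

34192.1666 mmHg


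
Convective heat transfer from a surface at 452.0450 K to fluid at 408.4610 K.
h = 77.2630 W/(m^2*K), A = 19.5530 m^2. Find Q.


dT = 43.5840 K
Q = 77.2630 * 19.5530 * 43.5840 = 65843.3704 W

65843.3704 W


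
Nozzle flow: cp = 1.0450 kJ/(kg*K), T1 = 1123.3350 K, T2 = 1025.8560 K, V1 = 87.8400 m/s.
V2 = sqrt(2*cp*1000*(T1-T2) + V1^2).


dT = 97.4790 K
2*cp*1000*dT = 203731.1100
V1^2 = 7715.8656
V2 = sqrt(211446.9756) = 459.8336 m/s

459.8336 m/s


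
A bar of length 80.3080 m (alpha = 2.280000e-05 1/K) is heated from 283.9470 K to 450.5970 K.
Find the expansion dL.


dT = 166.6500 K
dL = 2.280000e-05 * 80.3080 * 166.6500 = 0.305140 m
L_final = 80.613140 m

dL = 0.305140 m


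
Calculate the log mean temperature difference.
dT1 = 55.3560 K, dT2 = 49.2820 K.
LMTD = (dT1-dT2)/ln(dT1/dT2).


dT1/dT2 = 1.1232
ln(dT1/dT2) = 0.1162
LMTD = 6.0740 / 0.1162 = 52.2602 K

52.2602 K


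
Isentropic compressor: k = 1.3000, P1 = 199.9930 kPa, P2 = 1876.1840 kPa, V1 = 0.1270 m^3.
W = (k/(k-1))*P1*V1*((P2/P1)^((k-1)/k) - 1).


(k-1)/k = 0.2308
(P2/P1)^exp = 1.6764
W = 4.3333 * 199.9930 * 0.1270 * (1.6764 - 1) = 74.4423 kJ

74.4423 kJ


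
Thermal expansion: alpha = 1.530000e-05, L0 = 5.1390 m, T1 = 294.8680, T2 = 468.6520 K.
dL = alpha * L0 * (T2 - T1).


dT = 173.7840 K
dL = 1.530000e-05 * 5.1390 * 173.7840 = 0.013664 m
L_final = 5.152664 m

dL = 0.013664 m


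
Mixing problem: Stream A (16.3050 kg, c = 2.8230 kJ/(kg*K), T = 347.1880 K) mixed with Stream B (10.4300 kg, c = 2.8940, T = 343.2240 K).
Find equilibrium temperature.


num = 26340.7390
den = 76.2134
Tf = 345.6181 K

345.6181 K


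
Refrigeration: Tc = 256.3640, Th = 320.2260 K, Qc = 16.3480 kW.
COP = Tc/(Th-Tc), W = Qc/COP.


COP = 256.3640 / 63.8620 = 4.0143
W = 16.3480 / 4.0143 = 4.0724 kW

COP = 4.0143, W = 4.0724 kW


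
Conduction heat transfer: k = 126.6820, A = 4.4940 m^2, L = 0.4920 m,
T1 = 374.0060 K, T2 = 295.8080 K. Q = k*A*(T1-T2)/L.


dT = 78.1980 K
Q = 126.6820 * 4.4940 * 78.1980 / 0.4920 = 90485.4024 W

90485.4024 W


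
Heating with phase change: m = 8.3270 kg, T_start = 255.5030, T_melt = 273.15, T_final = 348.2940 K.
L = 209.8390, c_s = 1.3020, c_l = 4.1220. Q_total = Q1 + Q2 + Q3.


Q1 (sensible, solid) = 8.3270 * 1.3020 * 17.6470 = 191.3244 kJ
Q2 (latent) = 8.3270 * 209.8390 = 1747.3294 kJ
Q3 (sensible, liquid) = 8.3270 * 4.1220 * 75.1440 = 2579.2347 kJ
Q_total = 4517.8885 kJ

4517.8885 kJ


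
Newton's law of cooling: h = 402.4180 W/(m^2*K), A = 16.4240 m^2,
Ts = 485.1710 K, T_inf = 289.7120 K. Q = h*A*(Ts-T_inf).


dT = 195.4590 K
Q = 402.4180 * 16.4240 * 195.4590 = 1291849.7550 W

1291849.7550 W


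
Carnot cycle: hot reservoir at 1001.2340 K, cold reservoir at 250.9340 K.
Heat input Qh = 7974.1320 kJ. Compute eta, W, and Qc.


eta = 1 - 250.9340/1001.2340 = 0.7494
W = 0.7494 * 7974.1320 = 5975.6173 kJ
Qc = 7974.1320 - 5975.6173 = 1998.5147 kJ

eta = 74.9375%, W = 5975.6173 kJ, Qc = 1998.5147 kJ


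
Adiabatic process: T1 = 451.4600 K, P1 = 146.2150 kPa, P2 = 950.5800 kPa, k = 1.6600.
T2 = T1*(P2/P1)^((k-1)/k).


(k-1)/k = 0.3976
(P2/P1)^exp = 2.1049
T2 = 451.4600 * 2.1049 = 950.2961 K

950.2961 K


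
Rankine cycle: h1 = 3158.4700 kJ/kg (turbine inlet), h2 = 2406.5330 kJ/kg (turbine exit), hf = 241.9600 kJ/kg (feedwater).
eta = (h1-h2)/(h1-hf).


W = 751.9370 kJ/kg
Q_in = 2916.5100 kJ/kg
eta = 0.2578 = 25.7821%

eta = 25.7821%


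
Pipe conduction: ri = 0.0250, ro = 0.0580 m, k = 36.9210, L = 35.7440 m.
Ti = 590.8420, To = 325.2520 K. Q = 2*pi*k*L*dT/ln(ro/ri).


dT = 265.5900 K
ln(ro/ri) = 0.8416
Q = 2*pi*36.9210*35.7440*265.5900 / 0.8416 = 2616853.4445 W

2616853.4445 W


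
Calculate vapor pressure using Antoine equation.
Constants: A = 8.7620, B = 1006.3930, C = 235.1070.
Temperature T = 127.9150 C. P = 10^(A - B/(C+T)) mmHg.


C+T = 363.0220
B/(C+T) = 2.7723
log10(P) = 8.7620 - 2.7723 = 5.9897
P = 10^5.9897 = 976642.2523 mmHg

976642.2523 mmHg


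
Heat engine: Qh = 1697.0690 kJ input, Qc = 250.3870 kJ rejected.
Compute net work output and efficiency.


W = 1697.0690 - 250.3870 = 1446.6820 kJ
eta = 1446.6820 / 1697.0690 = 0.8525 = 85.2459%

W = 1446.6820 kJ, eta = 85.2459%


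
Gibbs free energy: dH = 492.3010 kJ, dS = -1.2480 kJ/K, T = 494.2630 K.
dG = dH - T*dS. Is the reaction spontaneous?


T*dS = 494.2630 * -1.2480 = -616.8402 kJ
dG = 492.3010 + 616.8402 = 1109.1412 kJ (non-spontaneous)

dG = 1109.1412 kJ, non-spontaneous


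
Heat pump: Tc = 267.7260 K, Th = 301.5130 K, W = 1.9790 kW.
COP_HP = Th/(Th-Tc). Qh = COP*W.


COP = 301.5130 / 33.7870 = 8.9239
Qh = 8.9239 * 1.9790 = 17.6605 kW

COP = 8.9239, Qh = 17.6605 kW


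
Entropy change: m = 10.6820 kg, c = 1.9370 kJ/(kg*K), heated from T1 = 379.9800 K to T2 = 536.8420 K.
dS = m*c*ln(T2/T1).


T2/T1 = 1.4128
ln(T2/T1) = 0.3456
dS = 10.6820 * 1.9370 * 0.3456 = 7.1505 kJ/K

7.1505 kJ/K


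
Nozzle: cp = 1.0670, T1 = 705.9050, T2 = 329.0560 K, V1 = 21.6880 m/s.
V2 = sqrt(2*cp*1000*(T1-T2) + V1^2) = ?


dT = 376.8490 K
2*cp*1000*dT = 804195.7660
V1^2 = 470.3693
V2 = sqrt(804666.1353) = 897.0318 m/s

897.0318 m/s


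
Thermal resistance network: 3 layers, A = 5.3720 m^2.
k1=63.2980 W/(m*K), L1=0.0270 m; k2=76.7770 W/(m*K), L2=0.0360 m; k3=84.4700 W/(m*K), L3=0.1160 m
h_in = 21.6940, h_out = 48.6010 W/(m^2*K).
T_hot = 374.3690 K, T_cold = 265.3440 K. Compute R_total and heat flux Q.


R_conv_in = 1/(21.6940*5.3720) = 0.0086
R_1 = 0.0270/(63.2980*5.3720) = 7.9403e-05
R_2 = 0.0360/(76.7770*5.3720) = 8.7284e-05
R_3 = 0.1160/(84.4700*5.3720) = 0.0003
R_conv_out = 1/(48.6010*5.3720) = 0.0038
R_total = 0.0128 K/W
Q = 109.0250 / 0.0128 = 8495.5224 W

R_total = 0.0128 K/W, Q = 8495.5224 W


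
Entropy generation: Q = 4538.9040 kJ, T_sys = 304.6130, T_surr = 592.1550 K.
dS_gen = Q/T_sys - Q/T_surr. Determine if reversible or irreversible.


dS_sys = 4538.9040/304.6130 = 14.9006 kJ/K
dS_surr = -4538.9040/592.1550 = -7.6651 kJ/K
dS_gen = 14.9006 - 7.6651 = 7.2355 kJ/K (irreversible)

dS_gen = 7.2355 kJ/K, irreversible


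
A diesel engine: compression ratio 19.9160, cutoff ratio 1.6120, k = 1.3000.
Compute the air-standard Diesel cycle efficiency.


r^(k-1) = 2.4534
rc^k = 1.8603
eta = 0.5593 = 55.9266%

55.9266%


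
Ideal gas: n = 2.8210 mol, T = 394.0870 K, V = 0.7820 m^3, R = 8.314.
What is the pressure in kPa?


P = nRT/V = 2.8210 * 8.314 * 394.0870 / 0.7820
= 9242.8353 / 0.7820 = 11819.4825 Pa = 11.8195 kPa

11.8195 kPa


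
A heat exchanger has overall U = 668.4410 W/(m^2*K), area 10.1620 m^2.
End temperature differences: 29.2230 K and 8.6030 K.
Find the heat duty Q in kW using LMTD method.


LMTD = 16.8623 K
Q = 668.4410 * 10.1620 * 16.8623 = 114540.6089 W = 114.5406 kW

114.5406 kW


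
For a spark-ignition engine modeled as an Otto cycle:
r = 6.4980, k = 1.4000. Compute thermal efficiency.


r^(k-1) = 2.1140
eta = 1 - 1/2.1140 = 0.5270 = 52.6971%

52.6971%


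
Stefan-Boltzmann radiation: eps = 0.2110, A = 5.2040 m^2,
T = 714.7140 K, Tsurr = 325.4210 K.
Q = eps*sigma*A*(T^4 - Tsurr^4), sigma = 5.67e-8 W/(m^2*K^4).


T^4 = 2.6093e+11
Tsurr^4 = 1.1215e+10
Q = 0.2110 * 5.67e-8 * 5.2040 * 2.4972e+11 = 15547.2495 W

15547.2495 W


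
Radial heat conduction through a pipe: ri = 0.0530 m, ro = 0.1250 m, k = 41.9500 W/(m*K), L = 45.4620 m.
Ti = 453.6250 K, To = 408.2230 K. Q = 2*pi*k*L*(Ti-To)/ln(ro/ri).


dT = 45.4020 K
ln(ro/ri) = 0.8580
Q = 2*pi*41.9500*45.4620*45.4020 / 0.8580 = 634069.7307 W

634069.7307 W


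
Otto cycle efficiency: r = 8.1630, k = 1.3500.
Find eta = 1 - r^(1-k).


r^(k-1) = 2.0852
eta = 1 - 1/2.0852 = 0.5204 = 52.0429%

52.0429%


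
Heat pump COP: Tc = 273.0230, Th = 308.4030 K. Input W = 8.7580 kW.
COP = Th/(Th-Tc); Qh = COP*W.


COP = 308.4030 / 35.3800 = 8.7169
Qh = 8.7169 * 8.7580 = 76.3424 kW

COP = 8.7169, Qh = 76.3424 kW


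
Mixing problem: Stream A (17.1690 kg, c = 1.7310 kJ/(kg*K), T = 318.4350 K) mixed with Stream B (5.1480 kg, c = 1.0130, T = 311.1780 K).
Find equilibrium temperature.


num = 11086.5110
den = 34.9345
Tf = 317.3517 K

317.3517 K


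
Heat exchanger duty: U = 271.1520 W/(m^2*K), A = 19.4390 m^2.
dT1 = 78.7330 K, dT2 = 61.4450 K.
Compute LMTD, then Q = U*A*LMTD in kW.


LMTD = 69.7322 K
Q = 271.1520 * 19.4390 * 69.7322 = 367553.0833 W = 367.5531 kW

367.5531 kW


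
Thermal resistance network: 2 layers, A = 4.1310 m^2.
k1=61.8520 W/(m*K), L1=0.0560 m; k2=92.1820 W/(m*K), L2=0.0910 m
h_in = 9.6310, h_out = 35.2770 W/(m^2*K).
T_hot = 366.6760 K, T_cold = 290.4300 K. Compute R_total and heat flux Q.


R_conv_in = 1/(9.6310*4.1310) = 0.0251
R_1 = 0.0560/(61.8520*4.1310) = 0.0002
R_2 = 0.0910/(92.1820*4.1310) = 0.0002
R_conv_out = 1/(35.2770*4.1310) = 0.0069
R_total = 0.0325 K/W
Q = 76.2460 / 0.0325 = 2349.2938 W

R_total = 0.0325 K/W, Q = 2349.2938 W


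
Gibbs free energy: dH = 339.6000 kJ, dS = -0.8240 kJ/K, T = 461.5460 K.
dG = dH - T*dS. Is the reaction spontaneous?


T*dS = 461.5460 * -0.8240 = -380.3139 kJ
dG = 339.6000 + 380.3139 = 719.9139 kJ (non-spontaneous)

dG = 719.9139 kJ, non-spontaneous


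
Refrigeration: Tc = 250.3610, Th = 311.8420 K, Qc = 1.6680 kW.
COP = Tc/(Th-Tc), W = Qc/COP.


COP = 250.3610 / 61.4810 = 4.0722
W = 1.6680 / 4.0722 = 0.4096 kW

COP = 4.0722, W = 0.4096 kW


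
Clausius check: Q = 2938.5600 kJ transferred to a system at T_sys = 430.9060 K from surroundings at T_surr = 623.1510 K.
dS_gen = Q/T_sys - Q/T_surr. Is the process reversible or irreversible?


dS_sys = 2938.5600/430.9060 = 6.8195 kJ/K
dS_surr = -2938.5600/623.1510 = -4.7156 kJ/K
dS_gen = 6.8195 - 4.7156 = 2.1038 kJ/K (irreversible)

dS_gen = 2.1038 kJ/K, irreversible


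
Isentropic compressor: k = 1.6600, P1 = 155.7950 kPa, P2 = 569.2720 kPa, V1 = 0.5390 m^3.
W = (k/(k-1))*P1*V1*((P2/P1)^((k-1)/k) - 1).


(k-1)/k = 0.3976
(P2/P1)^exp = 1.6740
W = 2.5152 * 155.7950 * 0.5390 * (1.6740 - 1) = 142.3488 kJ

142.3488 kJ


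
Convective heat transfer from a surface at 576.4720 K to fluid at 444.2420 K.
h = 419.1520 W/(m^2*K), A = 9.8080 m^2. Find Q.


dT = 132.2300 K
Q = 419.1520 * 9.8080 * 132.2300 = 543603.1916 W

543603.1916 W


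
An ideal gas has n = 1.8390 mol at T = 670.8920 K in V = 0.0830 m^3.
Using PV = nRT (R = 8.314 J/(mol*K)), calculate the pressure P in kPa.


P = nRT/V = 1.8390 * 8.314 * 670.8920 / 0.0830
= 10257.5670 / 0.0830 = 123585.1446 Pa = 123.5851 kPa

123.5851 kPa


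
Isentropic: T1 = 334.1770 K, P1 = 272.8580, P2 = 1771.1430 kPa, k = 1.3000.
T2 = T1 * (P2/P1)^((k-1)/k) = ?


(k-1)/k = 0.2308
(P2/P1)^exp = 1.5398
T2 = 334.1770 * 1.5398 = 514.5580 K

514.5580 K


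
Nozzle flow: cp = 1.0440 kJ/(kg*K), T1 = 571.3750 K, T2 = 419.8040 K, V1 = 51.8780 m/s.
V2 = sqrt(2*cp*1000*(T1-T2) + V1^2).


dT = 151.5710 K
2*cp*1000*dT = 316480.2480
V1^2 = 2691.3269
V2 = sqrt(319171.5749) = 564.9527 m/s

564.9527 m/s


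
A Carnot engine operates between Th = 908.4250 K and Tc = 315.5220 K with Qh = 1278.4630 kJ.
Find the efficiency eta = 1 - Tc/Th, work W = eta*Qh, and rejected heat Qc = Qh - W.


eta = 1 - 315.5220/908.4250 = 0.6527
W = 0.6527 * 1278.4630 = 834.4162 kJ
Qc = 1278.4630 - 834.4162 = 444.0468 kJ

eta = 65.2671%, W = 834.4162 kJ, Qc = 444.0468 kJ


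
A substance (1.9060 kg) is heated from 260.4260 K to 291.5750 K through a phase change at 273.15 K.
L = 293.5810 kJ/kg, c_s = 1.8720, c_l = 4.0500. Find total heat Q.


Q1 (sensible, solid) = 1.9060 * 1.8720 * 12.7240 = 45.3996 kJ
Q2 (latent) = 1.9060 * 293.5810 = 559.5654 kJ
Q3 (sensible, liquid) = 1.9060 * 4.0500 * 18.4250 = 142.2281 kJ
Q_total = 747.1931 kJ

747.1931 kJ


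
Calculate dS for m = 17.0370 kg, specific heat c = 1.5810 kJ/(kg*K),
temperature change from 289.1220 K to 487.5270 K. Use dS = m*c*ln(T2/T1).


T2/T1 = 1.6862
ln(T2/T1) = 0.5225
dS = 17.0370 * 1.5810 * 0.5225 = 14.0737 kJ/K

14.0737 kJ/K


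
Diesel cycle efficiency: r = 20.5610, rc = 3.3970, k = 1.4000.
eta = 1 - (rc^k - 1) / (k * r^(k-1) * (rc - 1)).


r^(k-1) = 3.3513
rc^k = 5.5403
eta = 0.5963 = 59.6288%

59.6288%


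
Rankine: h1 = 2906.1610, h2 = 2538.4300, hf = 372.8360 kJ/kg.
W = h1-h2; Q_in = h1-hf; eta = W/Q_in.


W = 367.7310 kJ/kg
Q_in = 2533.3250 kJ/kg
eta = 0.1452 = 14.5157%

eta = 14.5157%


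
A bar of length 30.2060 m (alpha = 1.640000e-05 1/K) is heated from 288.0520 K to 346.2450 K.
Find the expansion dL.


dT = 58.1930 K
dL = 1.640000e-05 * 30.2060 * 58.1930 = 0.028828 m
L_final = 30.234828 m

dL = 0.028828 m


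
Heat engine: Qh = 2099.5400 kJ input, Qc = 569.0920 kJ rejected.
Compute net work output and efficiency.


W = 2099.5400 - 569.0920 = 1530.4480 kJ
eta = 1530.4480 / 2099.5400 = 0.7289 = 72.8944%

W = 1530.4480 kJ, eta = 72.8944%


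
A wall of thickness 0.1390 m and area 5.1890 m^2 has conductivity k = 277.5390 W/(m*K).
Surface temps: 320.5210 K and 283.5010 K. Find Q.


dT = 37.0200 K
Q = 277.5390 * 5.1890 * 37.0200 / 0.1390 = 383556.4620 W

383556.4620 W


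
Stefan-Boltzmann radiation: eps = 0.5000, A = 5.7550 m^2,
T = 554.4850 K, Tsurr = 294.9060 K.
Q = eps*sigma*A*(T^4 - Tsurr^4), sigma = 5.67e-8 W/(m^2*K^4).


T^4 = 9.4528e+10
Tsurr^4 = 7.5637e+09
Q = 0.5000 * 5.67e-8 * 5.7550 * 8.6964e+10 = 14188.5500 W

14188.5500 W


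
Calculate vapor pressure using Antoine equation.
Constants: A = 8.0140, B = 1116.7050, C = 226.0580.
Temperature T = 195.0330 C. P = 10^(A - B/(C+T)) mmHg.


C+T = 421.0910
B/(C+T) = 2.6519
log10(P) = 8.0140 - 2.6519 = 5.3621
P = 10^5.3621 = 230179.8392 mmHg

230179.8392 mmHg


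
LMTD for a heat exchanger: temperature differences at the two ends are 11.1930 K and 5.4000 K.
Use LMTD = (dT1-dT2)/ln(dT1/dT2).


dT1/dT2 = 2.0728
ln(dT1/dT2) = 0.7289
LMTD = 5.7930 / 0.7289 = 7.9477 K

7.9477 K


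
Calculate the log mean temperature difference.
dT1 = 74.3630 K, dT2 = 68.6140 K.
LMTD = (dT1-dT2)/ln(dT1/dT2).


dT1/dT2 = 1.0838
ln(dT1/dT2) = 0.0805
LMTD = 5.7490 / 0.0805 = 71.4500 K

71.4500 K


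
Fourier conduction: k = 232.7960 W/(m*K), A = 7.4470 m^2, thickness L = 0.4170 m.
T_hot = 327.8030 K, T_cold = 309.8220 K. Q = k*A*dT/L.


dT = 17.9810 K
Q = 232.7960 * 7.4470 * 17.9810 / 0.4170 = 74754.0374 W

74754.0374 W


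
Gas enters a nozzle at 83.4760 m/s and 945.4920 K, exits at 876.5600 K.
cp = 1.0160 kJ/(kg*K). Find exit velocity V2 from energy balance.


dT = 68.9320 K
2*cp*1000*dT = 140069.8240
V1^2 = 6968.2426
V2 = sqrt(147038.0666) = 383.4554 m/s

383.4554 m/s


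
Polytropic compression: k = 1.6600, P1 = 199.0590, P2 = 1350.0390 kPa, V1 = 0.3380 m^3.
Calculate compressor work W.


(k-1)/k = 0.3976
(P2/P1)^exp = 2.1406
W = 2.5152 * 199.0590 * 0.3380 * (2.1406 - 1) = 193.0230 kJ

193.0230 kJ


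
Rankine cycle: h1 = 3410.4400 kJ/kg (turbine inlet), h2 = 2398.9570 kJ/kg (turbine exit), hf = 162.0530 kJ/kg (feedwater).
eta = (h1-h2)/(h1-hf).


W = 1011.4830 kJ/kg
Q_in = 3248.3870 kJ/kg
eta = 0.3114 = 31.1380%

eta = 31.1380%


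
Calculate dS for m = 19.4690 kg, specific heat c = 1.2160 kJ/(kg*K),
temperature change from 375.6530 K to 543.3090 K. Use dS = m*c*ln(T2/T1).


T2/T1 = 1.4463
ln(T2/T1) = 0.3690
dS = 19.4690 * 1.2160 * 0.3690 = 8.7361 kJ/K

8.7361 kJ/K


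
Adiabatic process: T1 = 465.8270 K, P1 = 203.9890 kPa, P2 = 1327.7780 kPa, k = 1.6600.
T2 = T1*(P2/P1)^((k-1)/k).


(k-1)/k = 0.3976
(P2/P1)^exp = 2.1059
T2 = 465.8270 * 2.1059 = 981.0064 K

981.0064 K


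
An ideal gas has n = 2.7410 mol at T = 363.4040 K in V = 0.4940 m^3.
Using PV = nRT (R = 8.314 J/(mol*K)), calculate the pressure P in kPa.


P = nRT/V = 2.7410 * 8.314 * 363.4040 / 0.4940
= 8281.4953 / 0.4940 = 16764.1605 Pa = 16.7642 kPa

16.7642 kPa


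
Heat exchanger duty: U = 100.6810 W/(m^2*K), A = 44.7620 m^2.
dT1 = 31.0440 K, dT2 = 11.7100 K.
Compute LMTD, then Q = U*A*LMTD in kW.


LMTD = 19.8305 K
Q = 100.6810 * 44.7620 * 19.8305 = 89369.8155 W = 89.3698 kW

89.3698 kW


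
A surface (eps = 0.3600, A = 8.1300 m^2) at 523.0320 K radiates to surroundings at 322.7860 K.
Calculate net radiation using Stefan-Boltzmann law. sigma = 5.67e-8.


T^4 = 7.4836e+10
Tsurr^4 = 1.0856e+10
Q = 0.3600 * 5.67e-8 * 8.1300 * 6.3981e+10 = 10617.5696 W

10617.5696 W


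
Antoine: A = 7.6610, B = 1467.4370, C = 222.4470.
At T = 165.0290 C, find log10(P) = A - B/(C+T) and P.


C+T = 387.4760
B/(C+T) = 3.7872
log10(P) = 7.6610 - 3.7872 = 3.8738
P = 10^3.8738 = 7478.7884 mmHg

7478.7884 mmHg


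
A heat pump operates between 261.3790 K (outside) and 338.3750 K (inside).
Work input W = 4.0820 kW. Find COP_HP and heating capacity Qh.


COP = 338.3750 / 76.9960 = 4.3947
Qh = 4.3947 * 4.0820 = 17.9392 kW

COP = 4.3947, Qh = 17.9392 kW


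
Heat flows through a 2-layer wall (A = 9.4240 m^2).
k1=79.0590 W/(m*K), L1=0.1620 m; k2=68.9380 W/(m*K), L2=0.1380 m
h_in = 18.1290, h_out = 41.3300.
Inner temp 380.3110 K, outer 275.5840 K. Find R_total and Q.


R_conv_in = 1/(18.1290*9.4240) = 0.0059
R_1 = 0.1620/(79.0590*9.4240) = 0.0002
R_2 = 0.1380/(68.9380*9.4240) = 0.0002
R_conv_out = 1/(41.3300*9.4240) = 0.0026
R_total = 0.0089 K/W
Q = 104.7270 / 0.0089 = 11832.9576 W

R_total = 0.0089 K/W, Q = 11832.9576 W


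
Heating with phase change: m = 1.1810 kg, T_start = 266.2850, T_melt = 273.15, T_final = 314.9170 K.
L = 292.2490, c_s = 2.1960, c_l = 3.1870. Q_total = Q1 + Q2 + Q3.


Q1 (sensible, solid) = 1.1810 * 2.1960 * 6.8650 = 17.8042 kJ
Q2 (latent) = 1.1810 * 292.2490 = 345.1461 kJ
Q3 (sensible, liquid) = 1.1810 * 3.1870 * 41.7670 = 157.2046 kJ
Q_total = 520.1549 kJ

520.1549 kJ


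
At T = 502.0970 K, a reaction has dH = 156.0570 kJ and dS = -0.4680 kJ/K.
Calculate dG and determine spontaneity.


T*dS = 502.0970 * -0.4680 = -234.9814 kJ
dG = 156.0570 + 234.9814 = 391.0384 kJ (non-spontaneous)

dG = 391.0384 kJ, non-spontaneous


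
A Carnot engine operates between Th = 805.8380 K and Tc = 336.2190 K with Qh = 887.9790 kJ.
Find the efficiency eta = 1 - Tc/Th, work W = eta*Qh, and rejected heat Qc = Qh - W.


eta = 1 - 336.2190/805.8380 = 0.5828
W = 0.5828 * 887.9790 = 517.4884 kJ
Qc = 887.9790 - 517.4884 = 370.4906 kJ

eta = 58.2771%, W = 517.4884 kJ, Qc = 370.4906 kJ


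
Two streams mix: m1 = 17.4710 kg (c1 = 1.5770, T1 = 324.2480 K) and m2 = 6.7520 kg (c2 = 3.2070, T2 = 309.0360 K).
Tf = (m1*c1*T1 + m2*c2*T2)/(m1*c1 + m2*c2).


num = 15625.3671
den = 49.2054
Tf = 317.5537 K

317.5537 K


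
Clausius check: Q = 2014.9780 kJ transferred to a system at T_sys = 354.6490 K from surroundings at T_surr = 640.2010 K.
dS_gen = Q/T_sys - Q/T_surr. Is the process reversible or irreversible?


dS_sys = 2014.9780/354.6490 = 5.6816 kJ/K
dS_surr = -2014.9780/640.2010 = -3.1474 kJ/K
dS_gen = 5.6816 - 3.1474 = 2.5342 kJ/K (irreversible)

dS_gen = 2.5342 kJ/K, irreversible


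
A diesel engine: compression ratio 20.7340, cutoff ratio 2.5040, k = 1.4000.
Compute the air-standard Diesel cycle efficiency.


r^(k-1) = 3.3626
rc^k = 3.6148
eta = 0.6307 = 63.0687%

63.0687%


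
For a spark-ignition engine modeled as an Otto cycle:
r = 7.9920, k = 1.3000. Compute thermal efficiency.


r^(k-1) = 1.8655
eta = 1 - 1/1.8655 = 0.4640 = 46.3952%

46.3952%


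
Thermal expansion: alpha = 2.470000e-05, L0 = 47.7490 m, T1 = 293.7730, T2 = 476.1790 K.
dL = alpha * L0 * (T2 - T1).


dT = 182.4060 K
dL = 2.470000e-05 * 47.7490 * 182.4060 = 0.215130 m
L_final = 47.964130 m

dL = 0.215130 m


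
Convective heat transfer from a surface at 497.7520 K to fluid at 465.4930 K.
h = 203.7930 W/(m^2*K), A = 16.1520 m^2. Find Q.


dT = 32.2590 K
Q = 203.7930 * 16.1520 * 32.2590 = 106185.8063 W

106185.8063 W


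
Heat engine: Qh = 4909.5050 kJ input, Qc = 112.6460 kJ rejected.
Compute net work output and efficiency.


W = 4909.5050 - 112.6460 = 4796.8590 kJ
eta = 4796.8590 / 4909.5050 = 0.9771 = 97.7056%

W = 4796.8590 kJ, eta = 97.7056%


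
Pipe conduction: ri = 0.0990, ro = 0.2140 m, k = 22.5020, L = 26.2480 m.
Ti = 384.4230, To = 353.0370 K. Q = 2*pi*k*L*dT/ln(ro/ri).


dT = 31.3860 K
ln(ro/ri) = 0.7709
Q = 2*pi*22.5020*26.2480*31.3860 / 0.7709 = 151098.3864 W

151098.3864 W


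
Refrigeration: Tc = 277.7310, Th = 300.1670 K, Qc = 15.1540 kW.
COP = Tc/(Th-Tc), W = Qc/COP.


COP = 277.7310 / 22.4360 = 12.3788
W = 15.1540 / 12.3788 = 1.2242 kW

COP = 12.3788, W = 1.2242 kW


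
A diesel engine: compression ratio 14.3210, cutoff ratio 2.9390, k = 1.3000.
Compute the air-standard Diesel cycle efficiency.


r^(k-1) = 2.2222
rc^k = 4.0612
eta = 0.4535 = 45.3506%

45.3506%


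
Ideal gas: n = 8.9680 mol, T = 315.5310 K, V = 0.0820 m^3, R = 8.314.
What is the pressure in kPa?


P = nRT/V = 8.9680 * 8.314 * 315.5310 / 0.0820
= 23525.9762 / 0.0820 = 286902.1490 Pa = 286.9021 kPa

286.9021 kPa


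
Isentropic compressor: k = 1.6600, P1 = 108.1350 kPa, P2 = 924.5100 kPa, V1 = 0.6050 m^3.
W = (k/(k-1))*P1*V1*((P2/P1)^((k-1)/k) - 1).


(k-1)/k = 0.3976
(P2/P1)^exp = 2.3471
W = 2.5152 * 108.1350 * 0.6050 * (2.3471 - 1) = 221.6599 kJ

221.6599 kJ


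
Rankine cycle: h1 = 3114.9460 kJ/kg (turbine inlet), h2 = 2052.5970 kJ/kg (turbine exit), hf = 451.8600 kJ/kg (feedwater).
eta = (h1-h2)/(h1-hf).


W = 1062.3490 kJ/kg
Q_in = 2663.0860 kJ/kg
eta = 0.3989 = 39.8917%

eta = 39.8917%


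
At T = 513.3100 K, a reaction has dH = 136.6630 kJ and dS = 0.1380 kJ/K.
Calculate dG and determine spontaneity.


T*dS = 513.3100 * 0.1380 = 70.8368 kJ
dG = 136.6630 - 70.8368 = 65.8262 kJ (non-spontaneous)

dG = 65.8262 kJ, non-spontaneous


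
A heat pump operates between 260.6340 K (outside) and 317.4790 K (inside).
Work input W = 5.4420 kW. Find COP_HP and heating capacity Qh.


COP = 317.4790 / 56.8450 = 5.5850
Qh = 5.5850 * 5.4420 = 30.3935 kW

COP = 5.5850, Qh = 30.3935 kW


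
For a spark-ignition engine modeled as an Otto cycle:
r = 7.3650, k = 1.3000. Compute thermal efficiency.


r^(k-1) = 1.8203
eta = 1 - 1/1.8203 = 0.4507 = 45.0651%

45.0651%


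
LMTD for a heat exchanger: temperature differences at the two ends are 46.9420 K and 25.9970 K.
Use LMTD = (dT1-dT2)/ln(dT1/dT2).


dT1/dT2 = 1.8057
ln(dT1/dT2) = 0.5909
LMTD = 20.9450 / 0.5909 = 35.4440 K

35.4440 K


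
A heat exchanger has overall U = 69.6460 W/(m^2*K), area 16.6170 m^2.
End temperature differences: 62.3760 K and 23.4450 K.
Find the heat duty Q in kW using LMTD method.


LMTD = 39.7855 K
Q = 69.6460 * 16.6170 * 39.7855 = 46044.0134 W = 46.0440 kW

46.0440 kW


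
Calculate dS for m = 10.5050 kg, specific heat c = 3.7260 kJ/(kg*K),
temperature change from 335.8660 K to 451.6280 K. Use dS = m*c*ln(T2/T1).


T2/T1 = 1.3447
ln(T2/T1) = 0.2961
dS = 10.5050 * 3.7260 * 0.2961 = 11.5917 kJ/K

11.5917 kJ/K


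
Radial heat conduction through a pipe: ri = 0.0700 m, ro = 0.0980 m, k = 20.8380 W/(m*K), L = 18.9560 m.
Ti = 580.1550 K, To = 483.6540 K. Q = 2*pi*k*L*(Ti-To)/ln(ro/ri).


dT = 96.5010 K
ln(ro/ri) = 0.3365
Q = 2*pi*20.8380*18.9560*96.5010 / 0.3365 = 711811.7961 W

711811.7961 W


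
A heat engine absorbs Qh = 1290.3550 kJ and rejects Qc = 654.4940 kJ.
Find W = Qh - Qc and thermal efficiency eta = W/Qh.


W = 1290.3550 - 654.4940 = 635.8610 kJ
eta = 635.8610 / 1290.3550 = 0.4928 = 49.2780%

W = 635.8610 kJ, eta = 49.2780%


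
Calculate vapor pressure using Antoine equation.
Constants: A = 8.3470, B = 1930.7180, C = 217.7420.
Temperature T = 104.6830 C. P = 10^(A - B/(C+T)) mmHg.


C+T = 322.4250
B/(C+T) = 5.9881
log10(P) = 8.3470 - 5.9881 = 2.3589
P = 10^2.3589 = 228.4993 mmHg

228.4993 mmHg


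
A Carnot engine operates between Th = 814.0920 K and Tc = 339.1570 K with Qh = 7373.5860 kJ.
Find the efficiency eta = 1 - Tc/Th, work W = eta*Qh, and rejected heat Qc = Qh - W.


eta = 1 - 339.1570/814.0920 = 0.5834
W = 0.5834 * 7373.5860 = 4301.6933 kJ
Qc = 7373.5860 - 4301.6933 = 3071.8927 kJ

eta = 58.3392%, W = 4301.6933 kJ, Qc = 3071.8927 kJ


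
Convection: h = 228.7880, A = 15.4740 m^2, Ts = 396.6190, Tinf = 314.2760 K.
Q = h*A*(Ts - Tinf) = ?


dT = 82.3430 K
Q = 228.7880 * 15.4740 * 82.3430 = 291516.0831 W

291516.0831 W


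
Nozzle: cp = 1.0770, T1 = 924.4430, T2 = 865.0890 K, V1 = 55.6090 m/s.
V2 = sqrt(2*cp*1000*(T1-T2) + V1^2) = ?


dT = 59.3540 K
2*cp*1000*dT = 127848.5160
V1^2 = 3092.3609
V2 = sqrt(130940.8769) = 361.8575 m/s

361.8575 m/s


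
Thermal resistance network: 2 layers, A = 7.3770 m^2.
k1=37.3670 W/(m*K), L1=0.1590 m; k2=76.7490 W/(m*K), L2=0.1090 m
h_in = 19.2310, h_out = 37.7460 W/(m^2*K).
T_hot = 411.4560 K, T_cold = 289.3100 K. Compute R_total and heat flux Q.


R_conv_in = 1/(19.2310*7.3770) = 0.0070
R_1 = 0.1590/(37.3670*7.3770) = 0.0006
R_2 = 0.1090/(76.7490*7.3770) = 0.0002
R_conv_out = 1/(37.7460*7.3770) = 0.0036
R_total = 0.0114 K/W
Q = 122.1460 / 0.0114 = 10705.6816 W

R_total = 0.0114 K/W, Q = 10705.6816 W


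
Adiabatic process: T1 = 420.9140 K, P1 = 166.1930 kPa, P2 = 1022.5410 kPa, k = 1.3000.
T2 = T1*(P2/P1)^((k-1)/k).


(k-1)/k = 0.2308
(P2/P1)^exp = 1.5209
T2 = 420.9140 * 1.5209 = 640.1562 K

640.1562 K


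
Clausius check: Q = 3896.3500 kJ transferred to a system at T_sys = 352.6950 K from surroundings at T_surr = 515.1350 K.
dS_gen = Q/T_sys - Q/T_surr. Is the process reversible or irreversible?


dS_sys = 3896.3500/352.6950 = 11.0474 kJ/K
dS_surr = -3896.3500/515.1350 = -7.5637 kJ/K
dS_gen = 11.0474 - 7.5637 = 3.4836 kJ/K (irreversible)

dS_gen = 3.4836 kJ/K, irreversible


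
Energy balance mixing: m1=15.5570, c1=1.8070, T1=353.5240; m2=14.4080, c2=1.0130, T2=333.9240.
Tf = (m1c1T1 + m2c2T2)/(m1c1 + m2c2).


num = 14811.8119
den = 42.7068
Tf = 346.8256 K

346.8256 K


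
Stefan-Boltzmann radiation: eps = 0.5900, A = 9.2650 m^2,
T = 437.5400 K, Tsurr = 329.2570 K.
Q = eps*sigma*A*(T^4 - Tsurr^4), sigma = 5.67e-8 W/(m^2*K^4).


T^4 = 3.6650e+10
Tsurr^4 = 1.1753e+10
Q = 0.5900 * 5.67e-8 * 9.2650 * 2.4897e+10 = 7716.6232 W

7716.6232 W


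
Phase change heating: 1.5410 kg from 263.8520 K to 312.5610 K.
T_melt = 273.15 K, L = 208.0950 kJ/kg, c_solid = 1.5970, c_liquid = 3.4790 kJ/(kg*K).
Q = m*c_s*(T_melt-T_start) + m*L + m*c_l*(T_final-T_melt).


Q1 (sensible, solid) = 1.5410 * 1.5970 * 9.2980 = 22.8822 kJ
Q2 (latent) = 1.5410 * 208.0950 = 320.6744 kJ
Q3 (sensible, liquid) = 1.5410 * 3.4790 * 39.4110 = 211.2878 kJ
Q_total = 554.8444 kJ

554.8444 kJ


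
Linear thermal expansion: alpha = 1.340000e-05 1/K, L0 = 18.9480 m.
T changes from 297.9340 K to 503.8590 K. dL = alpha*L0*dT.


dT = 205.9250 K
dL = 1.340000e-05 * 18.9480 * 205.9250 = 0.052285 m
L_final = 19.000285 m

dL = 0.052285 m


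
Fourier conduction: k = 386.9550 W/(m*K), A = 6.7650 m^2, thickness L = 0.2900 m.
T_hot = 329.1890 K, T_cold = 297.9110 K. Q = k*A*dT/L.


dT = 31.2780 K
Q = 386.9550 * 6.7650 * 31.2780 / 0.2900 = 282337.9396 W

282337.9396 W


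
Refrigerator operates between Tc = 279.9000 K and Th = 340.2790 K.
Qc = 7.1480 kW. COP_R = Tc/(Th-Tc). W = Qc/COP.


COP = 279.9000 / 60.3790 = 4.6357
W = 7.1480 / 4.6357 = 1.5419 kW

COP = 4.6357, W = 1.5419 kW


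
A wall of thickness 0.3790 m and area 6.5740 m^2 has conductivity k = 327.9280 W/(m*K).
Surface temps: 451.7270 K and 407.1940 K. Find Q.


dT = 44.5330 K
Q = 327.9280 * 6.5740 * 44.5330 / 0.3790 = 253309.1880 W

253309.1880 W


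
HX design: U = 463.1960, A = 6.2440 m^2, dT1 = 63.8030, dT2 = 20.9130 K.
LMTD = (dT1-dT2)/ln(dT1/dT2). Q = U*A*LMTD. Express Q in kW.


LMTD = 38.4516 K
Q = 463.1960 * 6.2440 * 38.4516 = 111209.4563 W = 111.2095 kW

111.2095 kW


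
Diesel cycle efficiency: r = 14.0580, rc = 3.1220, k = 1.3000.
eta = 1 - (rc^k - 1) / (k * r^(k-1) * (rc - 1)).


r^(k-1) = 2.2099
rc^k = 4.3930
eta = 0.4434 = 44.3430%

44.3430%


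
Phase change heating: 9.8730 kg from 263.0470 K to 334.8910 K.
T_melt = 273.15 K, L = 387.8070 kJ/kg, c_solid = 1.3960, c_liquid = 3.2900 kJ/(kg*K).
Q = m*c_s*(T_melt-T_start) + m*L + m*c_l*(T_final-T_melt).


Q1 (sensible, solid) = 9.8730 * 1.3960 * 10.1030 = 139.2467 kJ
Q2 (latent) = 9.8730 * 387.8070 = 3828.8185 kJ
Q3 (sensible, liquid) = 9.8730 * 3.2900 * 61.7410 = 2005.4817 kJ
Q_total = 5973.5469 kJ

5973.5469 kJ
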